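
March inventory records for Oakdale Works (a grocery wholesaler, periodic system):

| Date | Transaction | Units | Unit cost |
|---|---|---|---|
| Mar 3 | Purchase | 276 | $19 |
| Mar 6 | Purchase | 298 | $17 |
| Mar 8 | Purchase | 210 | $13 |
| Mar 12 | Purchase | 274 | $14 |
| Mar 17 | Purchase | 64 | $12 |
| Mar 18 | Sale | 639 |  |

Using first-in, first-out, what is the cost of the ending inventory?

Mar 18, 639 sold [FIFO — oldest first]: 276 @ $19 + 298 @ $17 + 65 @ $13 = $11,155
Ending inventory: 145 @ $13 + 274 @ $14 + 64 @ $12 = $6,489

Ending inventory = $6,489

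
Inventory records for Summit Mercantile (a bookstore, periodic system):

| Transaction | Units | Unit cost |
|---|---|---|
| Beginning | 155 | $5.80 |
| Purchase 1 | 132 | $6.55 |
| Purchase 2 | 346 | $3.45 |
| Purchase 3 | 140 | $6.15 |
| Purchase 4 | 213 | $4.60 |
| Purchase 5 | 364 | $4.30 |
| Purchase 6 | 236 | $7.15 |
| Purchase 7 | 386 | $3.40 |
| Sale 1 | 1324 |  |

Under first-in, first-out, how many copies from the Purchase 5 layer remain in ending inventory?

Sale 1 (1324) [FIFO — oldest first]: 155 @ $5.80 + 132 @ $6.55 + 346 @ $3.45 + 140 @ $6.15 + 213 @ $4.60 + 338 @ $4.30 = $6,251.50
Ending inventory: 26 @ $4.30 + 236 @ $7.15 + 386 @ $3.40 = $3,111.60
Check: goods available $9,363.10 = COGS $6,251.50 + ending $3,111.60

26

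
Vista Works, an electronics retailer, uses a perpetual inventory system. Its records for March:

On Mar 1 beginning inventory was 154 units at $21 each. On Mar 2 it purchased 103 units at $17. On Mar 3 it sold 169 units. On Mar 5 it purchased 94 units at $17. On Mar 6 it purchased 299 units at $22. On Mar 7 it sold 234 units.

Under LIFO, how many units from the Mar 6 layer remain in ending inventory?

65

Mar 3, 169 sold [LIFO — newest first]: 103 @ $17 + 66 @ $21 = $3,137
Mar 7, 234 sold [LIFO — newest first]: 234 @ $22 = $5,148
Total COGS = $3,137 + $5,148 = $8,285
Ending inventory: 88 @ $21 + 94 @ $17 + 65 @ $22 = $4,876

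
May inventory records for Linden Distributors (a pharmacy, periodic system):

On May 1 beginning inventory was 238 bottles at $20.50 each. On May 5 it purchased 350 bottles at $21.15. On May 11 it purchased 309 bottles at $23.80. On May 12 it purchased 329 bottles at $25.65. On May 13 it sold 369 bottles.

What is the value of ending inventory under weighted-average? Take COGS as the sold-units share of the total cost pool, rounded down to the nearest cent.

Ending inventory = $19,624.71

May 13, sell 369: 369/1226 × $28,074.55 → $8,449.84
Ending inventory (cost pool remaining) = $19,624.71
Check: goods available $28,074.55 = COGS $8,449.84 + ending $19,624.71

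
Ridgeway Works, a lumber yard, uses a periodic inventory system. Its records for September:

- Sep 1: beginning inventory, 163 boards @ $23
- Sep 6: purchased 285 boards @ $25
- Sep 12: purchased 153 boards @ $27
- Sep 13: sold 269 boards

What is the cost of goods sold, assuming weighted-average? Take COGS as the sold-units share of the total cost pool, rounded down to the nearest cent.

Sep 13, sell 269: 269/601 × $15,005.00 → $6,716.04
Ending inventory (cost pool remaining) = $8,288.96

COGS = $6,716.04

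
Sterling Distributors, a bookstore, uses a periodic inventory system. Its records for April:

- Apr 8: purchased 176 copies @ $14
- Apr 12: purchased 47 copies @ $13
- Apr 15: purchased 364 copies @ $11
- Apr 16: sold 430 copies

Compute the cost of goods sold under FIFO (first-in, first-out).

Apr 16, 430 sold [FIFO — oldest first]: 176 @ $14 + 47 @ $13 + 207 @ $11 = $5,352
Ending inventory: 157 @ $11 = $1,727

COGS = $5,352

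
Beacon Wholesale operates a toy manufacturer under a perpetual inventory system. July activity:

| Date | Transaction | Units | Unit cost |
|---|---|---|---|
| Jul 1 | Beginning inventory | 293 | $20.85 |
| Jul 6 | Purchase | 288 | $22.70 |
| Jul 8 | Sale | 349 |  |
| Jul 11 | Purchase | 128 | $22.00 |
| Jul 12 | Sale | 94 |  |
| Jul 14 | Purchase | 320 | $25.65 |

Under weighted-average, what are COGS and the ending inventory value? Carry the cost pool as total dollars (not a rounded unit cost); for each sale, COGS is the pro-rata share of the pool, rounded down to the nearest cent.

COGS = $9,650.57; ending inventory = $14,020.08

After Jul 1: 293 on hand, pool $6,109.05 (≈ $20.8500 each)
After Jul 6: 581 on hand, pool $12,646.65 (≈ $21.7670 each)
Jul 8, sell 349: 349/581 × $12,646.65 → $7,596.69
After Jul 11: 360 on hand, pool $7,865.96 (≈ $21.8499 each)
Jul 12, sell 94: 94/360 × $7,865.96 → $2,053.88
After Jul 14: 586 on hand, pool $14,020.08 (≈ $23.9251 each)
Total COGS = $7,596.69 + $2,053.88 = $9,650.57
Ending inventory (cost pool remaining) = $14,020.08
Check: goods available $23,670.65 = COGS $9,650.57 + ending $14,020.08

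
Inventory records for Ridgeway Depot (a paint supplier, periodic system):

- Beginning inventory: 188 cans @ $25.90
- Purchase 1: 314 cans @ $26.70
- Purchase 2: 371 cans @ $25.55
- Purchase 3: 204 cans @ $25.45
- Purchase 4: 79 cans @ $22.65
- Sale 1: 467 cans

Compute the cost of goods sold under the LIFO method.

Sale 1 (467) [LIFO — newest first]: 79 @ $22.65 + 204 @ $25.45 + 184 @ $25.55 = $11,682.35
Ending inventory: 188 @ $25.90 + 314 @ $26.70 + 187 @ $25.55 = $18,030.85

COGS = $11,682.35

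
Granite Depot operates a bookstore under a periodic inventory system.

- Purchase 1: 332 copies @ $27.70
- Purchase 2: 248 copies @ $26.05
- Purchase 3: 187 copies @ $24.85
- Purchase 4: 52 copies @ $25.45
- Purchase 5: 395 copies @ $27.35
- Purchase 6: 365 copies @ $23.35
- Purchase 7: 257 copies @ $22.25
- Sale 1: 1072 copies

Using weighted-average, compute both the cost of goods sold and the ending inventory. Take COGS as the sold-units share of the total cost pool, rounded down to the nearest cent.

Sale 1, sell 1072: 1072/1836 × $46,671.40 → $27,250.40
Ending inventory (cost pool remaining) = $19,421.00

COGS = $27,250.40; ending inventory = $19,421.00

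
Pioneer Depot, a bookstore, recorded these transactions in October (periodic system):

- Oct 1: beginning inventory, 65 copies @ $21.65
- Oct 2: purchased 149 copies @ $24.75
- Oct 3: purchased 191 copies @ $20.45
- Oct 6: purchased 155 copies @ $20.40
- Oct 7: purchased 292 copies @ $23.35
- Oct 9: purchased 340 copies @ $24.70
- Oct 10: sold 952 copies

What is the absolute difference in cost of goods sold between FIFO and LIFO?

FIFO COGS: 65 @ $21.65 + 149 @ $24.75 + 191 @ $20.45 + 155 @ $20.40 + 292 @ $23.35 + 100 @ $24.70 = $21,451.15
LIFO COGS: 340 @ $24.70 + 292 @ $23.35 + 155 @ $20.40 + 165 @ $20.45 = $21,752.45
Difference = |$21,451.15 − $21,752.45| = $301.30

$301.30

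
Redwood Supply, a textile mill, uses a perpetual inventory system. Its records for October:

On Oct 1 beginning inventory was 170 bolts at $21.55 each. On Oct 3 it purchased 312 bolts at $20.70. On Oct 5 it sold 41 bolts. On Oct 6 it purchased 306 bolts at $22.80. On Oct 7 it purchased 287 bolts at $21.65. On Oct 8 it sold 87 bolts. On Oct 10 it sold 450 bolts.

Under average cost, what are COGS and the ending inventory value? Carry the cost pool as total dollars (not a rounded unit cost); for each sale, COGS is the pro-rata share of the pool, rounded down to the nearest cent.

After Oct 1: 170 on hand, pool $3,663.50 (≈ $21.5500 each)
After Oct 3: 482 on hand, pool $10,121.90 (≈ $20.9998 each)
Oct 5, sell 41: 41/482 × $10,121.90 → $860.99
After Oct 6: 747 on hand, pool $16,237.71 (≈ $21.7372 each)
After Oct 7: 1034 on hand, pool $22,451.26 (≈ $21.7130 each)
Oct 8, sell 87: 87/1034 × $22,451.26 → $1,889.03
Oct 10, sell 450: 450/947 × $20,562.23 → $9,770.85
Total COGS = $860.99 + $1,889.03 + $9,770.85 = $12,520.87
Ending inventory (cost pool remaining) = $10,791.38
Check: goods available $23,312.25 = COGS $12,520.87 + ending $10,791.38

COGS = $12,520.87; ending inventory = $10,791.38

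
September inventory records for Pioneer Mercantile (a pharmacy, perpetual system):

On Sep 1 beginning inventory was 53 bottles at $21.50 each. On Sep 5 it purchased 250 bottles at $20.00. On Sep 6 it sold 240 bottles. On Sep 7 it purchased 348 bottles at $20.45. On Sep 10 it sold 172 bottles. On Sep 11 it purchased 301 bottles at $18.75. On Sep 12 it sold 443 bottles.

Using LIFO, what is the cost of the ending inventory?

Sep 6, 240 sold [LIFO — newest first]: 240 @ $20.00 = $4,800.00
Sep 10, 172 sold [LIFO — newest first]: 172 @ $20.45 = $3,517.40
Sep 12, 443 sold [LIFO — newest first]: 301 @ $18.75 + 142 @ $20.45 = $8,547.65
Total COGS = $4,800.00 + $3,517.40 + $8,547.65 = $16,865.05
Ending inventory: 53 @ $21.50 + 10 @ $20.00 + 34 @ $20.45 = $2,034.80

Ending inventory = $2,034.80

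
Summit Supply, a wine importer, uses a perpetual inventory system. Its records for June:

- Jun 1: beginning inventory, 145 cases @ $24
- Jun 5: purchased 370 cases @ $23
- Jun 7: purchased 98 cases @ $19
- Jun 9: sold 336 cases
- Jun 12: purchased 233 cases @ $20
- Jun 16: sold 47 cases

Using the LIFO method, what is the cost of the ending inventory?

Jun 9, 336 sold [LIFO — newest first]: 98 @ $19 + 238 @ $23 = $7,336
Jun 16, 47 sold [LIFO — newest first]: 47 @ $20 = $940
Total COGS = $7,336 + $940 = $8,276
Ending inventory: 145 @ $24 + 132 @ $23 + 186 @ $20 = $10,236

Ending inventory = $10,236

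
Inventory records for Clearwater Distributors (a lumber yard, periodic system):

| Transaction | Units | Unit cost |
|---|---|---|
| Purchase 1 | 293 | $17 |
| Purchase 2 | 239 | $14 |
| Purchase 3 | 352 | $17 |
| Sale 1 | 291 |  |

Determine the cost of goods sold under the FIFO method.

COGS = $4,947

Sale 1 (291) [FIFO — oldest first]: 291 @ $17 = $4,947
Ending inventory: 2 @ $17 + 239 @ $14 + 352 @ $17 = $9,364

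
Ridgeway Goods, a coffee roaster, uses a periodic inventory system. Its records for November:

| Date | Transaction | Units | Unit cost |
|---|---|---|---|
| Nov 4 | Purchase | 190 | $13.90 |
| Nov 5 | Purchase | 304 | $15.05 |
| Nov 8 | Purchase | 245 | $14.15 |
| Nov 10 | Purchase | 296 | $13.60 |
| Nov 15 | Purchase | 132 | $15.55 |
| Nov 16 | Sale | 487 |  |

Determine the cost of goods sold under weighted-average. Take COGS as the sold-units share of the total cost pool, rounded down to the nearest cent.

Nov 16, sell 487: 487/1167 × $16,761.15 → $6,994.58
Ending inventory (cost pool remaining) = $9,766.57
Check: goods available $16,761.15 = COGS $6,994.58 + ending $9,766.57

COGS = $6,994.58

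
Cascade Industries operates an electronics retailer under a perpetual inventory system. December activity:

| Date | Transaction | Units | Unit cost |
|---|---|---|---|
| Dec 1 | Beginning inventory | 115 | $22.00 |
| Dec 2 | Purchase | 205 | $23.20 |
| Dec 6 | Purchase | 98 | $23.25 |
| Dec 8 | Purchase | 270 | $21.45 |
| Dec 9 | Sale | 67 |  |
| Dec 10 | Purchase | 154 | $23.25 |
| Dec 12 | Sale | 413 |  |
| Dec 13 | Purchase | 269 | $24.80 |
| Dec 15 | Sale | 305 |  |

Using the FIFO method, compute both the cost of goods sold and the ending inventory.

Dec 9, 67 sold [FIFO — oldest first]: 67 @ $22.00 = $1,474.00
Dec 12, 413 sold [FIFO — oldest first]: 48 @ $22.00 + 205 @ $23.20 + 98 @ $23.25 + 62 @ $21.45 = $9,420.40
Dec 15, 305 sold [FIFO — oldest first]: 208 @ $21.45 + 97 @ $23.25 = $6,716.85
Total COGS = $1,474.00 + $9,420.40 + $6,716.85 = $17,611.25
Ending inventory: 57 @ $23.25 + 269 @ $24.80 = $7,996.45

COGS = $17,611.25; ending inventory = $7,996.45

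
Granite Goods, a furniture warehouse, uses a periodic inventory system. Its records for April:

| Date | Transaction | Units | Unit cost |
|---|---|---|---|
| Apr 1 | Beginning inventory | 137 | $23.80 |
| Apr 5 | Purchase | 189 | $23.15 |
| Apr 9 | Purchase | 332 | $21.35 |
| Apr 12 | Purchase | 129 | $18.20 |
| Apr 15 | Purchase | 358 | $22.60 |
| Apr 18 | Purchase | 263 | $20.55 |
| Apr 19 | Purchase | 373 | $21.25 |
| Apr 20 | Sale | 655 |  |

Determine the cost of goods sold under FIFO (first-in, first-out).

Apr 20, 655 sold [FIFO — oldest first]: 137 @ $23.80 + 189 @ $23.15 + 329 @ $21.35 = $14,660.10
Ending inventory: 3 @ $21.35 + 129 @ $18.20 + 358 @ $22.60 + 263 @ $20.55 + 373 @ $21.25 = $23,833.55

COGS = $14,660.10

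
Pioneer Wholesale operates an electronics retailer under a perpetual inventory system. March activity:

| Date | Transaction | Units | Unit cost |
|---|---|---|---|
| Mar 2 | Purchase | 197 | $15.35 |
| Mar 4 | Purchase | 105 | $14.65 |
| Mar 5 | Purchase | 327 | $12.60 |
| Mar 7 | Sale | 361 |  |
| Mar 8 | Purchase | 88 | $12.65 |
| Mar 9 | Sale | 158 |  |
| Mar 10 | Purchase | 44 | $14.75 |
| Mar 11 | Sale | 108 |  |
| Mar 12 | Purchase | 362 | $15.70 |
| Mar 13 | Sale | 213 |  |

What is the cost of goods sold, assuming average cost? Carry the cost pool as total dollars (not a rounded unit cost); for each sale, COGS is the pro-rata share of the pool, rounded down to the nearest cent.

After Mar 2: 197 on hand, pool $3,023.95 (≈ $15.3500 each)
After Mar 4: 302 on hand, pool $4,562.20 (≈ $15.1066 each)
After Mar 5: 629 on hand, pool $8,682.40 (≈ $13.8035 each)
Mar 7, sell 361: 361/629 × $8,682.40 → $4,983.06
After Mar 8: 356 on hand, pool $4,812.54 (≈ $13.5184 each)
Mar 9, sell 158: 158/356 × $4,812.54 → $2,135.90
After Mar 10: 242 on hand, pool $3,325.64 (≈ $13.7423 each)
Mar 11, sell 108: 108/242 × $3,325.64 → $1,484.16
After Mar 12: 496 on hand, pool $7,524.88 (≈ $15.1711 each)
Mar 13, sell 213: 213/496 × $7,524.88 → $3,231.45
Total COGS = $4,983.06 + $2,135.90 + $1,484.16 + $3,231.45 = $11,834.57
Ending inventory (cost pool remaining) = $4,293.43

COGS = $11,834.57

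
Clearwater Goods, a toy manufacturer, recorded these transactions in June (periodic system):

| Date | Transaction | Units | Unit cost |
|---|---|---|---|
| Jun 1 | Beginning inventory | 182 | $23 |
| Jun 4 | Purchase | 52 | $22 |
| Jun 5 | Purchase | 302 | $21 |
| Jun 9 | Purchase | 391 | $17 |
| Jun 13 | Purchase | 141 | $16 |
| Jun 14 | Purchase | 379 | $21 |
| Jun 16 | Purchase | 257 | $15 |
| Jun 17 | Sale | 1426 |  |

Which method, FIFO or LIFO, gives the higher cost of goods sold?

FIFO

FIFO COGS: 182 @ $23 + 52 @ $22 + 302 @ $21 + 391 @ $17 + 141 @ $16 + 358 @ $21 = $28,093
LIFO COGS: 257 @ $15 + 379 @ $21 + 141 @ $16 + 391 @ $17 + 258 @ $21 = $26,135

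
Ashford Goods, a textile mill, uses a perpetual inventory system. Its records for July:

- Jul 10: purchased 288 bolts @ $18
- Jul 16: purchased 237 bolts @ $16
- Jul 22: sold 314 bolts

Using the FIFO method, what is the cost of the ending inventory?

Jul 22, 314 sold [FIFO — oldest first]: 288 @ $18 + 26 @ $16 = $5,600
Ending inventory: 211 @ $16 = $3,376
Check: goods available $8,976 = COGS $5,600 + ending $3,376

Ending inventory = $3,376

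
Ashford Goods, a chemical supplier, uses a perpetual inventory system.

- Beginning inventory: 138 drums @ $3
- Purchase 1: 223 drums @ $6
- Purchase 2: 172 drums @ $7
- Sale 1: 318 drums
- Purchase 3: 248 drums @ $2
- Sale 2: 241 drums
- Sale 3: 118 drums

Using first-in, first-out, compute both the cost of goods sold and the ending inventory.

COGS = $3,244; ending inventory = $208

Sale 1 (318) [FIFO — oldest first]: 138 @ $3 + 180 @ $6 = $1,494
Sale 2 (241) [FIFO — oldest first]: 43 @ $6 + 172 @ $7 + 26 @ $2 = $1,514
Sale 3 (118) [FIFO — oldest first]: 118 @ $2 = $236
Total COGS = $1,494 + $1,514 + $236 = $3,244
Ending inventory: 104 @ $2 = $208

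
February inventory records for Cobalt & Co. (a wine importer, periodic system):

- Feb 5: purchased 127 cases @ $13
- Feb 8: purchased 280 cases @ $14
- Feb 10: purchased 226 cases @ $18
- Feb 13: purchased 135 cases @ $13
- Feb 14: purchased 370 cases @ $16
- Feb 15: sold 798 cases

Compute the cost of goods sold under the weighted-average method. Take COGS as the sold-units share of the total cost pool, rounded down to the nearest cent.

Feb 15, sell 798: 798/1138 × $17,314.00 → $12,141.10
Ending inventory (cost pool remaining) = $5,172.90

COGS = $12,141.10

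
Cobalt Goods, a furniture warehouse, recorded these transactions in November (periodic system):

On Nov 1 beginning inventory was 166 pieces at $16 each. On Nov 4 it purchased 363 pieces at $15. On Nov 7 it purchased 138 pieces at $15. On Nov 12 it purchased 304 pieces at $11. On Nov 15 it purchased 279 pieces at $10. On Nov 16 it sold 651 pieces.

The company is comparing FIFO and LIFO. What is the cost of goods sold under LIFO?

FIFO COGS: 166 @ $16 + 363 @ $15 + 122 @ $15 = $9,931
LIFO COGS: 279 @ $10 + 304 @ $11 + 68 @ $15 = $7,154

COGS = $7,154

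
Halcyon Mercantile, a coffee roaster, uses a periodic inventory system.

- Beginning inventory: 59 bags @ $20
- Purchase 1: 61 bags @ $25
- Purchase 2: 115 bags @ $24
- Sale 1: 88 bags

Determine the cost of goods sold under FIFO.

COGS = $1,905

Sale 1 (88) [FIFO — oldest first]: 59 @ $20 + 29 @ $25 = $1,905
Ending inventory: 32 @ $25 + 115 @ $24 = $3,560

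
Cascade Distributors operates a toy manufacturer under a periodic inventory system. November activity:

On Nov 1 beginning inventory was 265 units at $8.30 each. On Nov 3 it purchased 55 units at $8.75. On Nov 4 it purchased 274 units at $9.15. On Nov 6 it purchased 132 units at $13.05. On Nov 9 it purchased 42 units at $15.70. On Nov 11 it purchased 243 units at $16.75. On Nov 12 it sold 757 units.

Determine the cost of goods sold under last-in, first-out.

Nov 12, 757 sold [LIFO — newest first]: 243 @ $16.75 + 42 @ $15.70 + 132 @ $13.05 + 274 @ $9.15 + 55 @ $8.75 + 11 @ $8.30 = $9,531.90
Ending inventory: 254 @ $8.30 = $2,108.20

COGS = $9,531.90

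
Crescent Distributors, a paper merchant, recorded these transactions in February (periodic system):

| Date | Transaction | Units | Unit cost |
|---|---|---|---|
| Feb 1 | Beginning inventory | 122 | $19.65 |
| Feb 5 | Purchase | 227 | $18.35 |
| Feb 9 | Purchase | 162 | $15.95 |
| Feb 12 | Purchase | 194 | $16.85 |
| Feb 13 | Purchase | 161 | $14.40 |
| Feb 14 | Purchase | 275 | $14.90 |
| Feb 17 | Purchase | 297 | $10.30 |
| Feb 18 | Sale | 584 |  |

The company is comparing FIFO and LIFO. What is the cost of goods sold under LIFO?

COGS = $7,329.40

FIFO COGS: 122 @ $19.65 + 227 @ $18.35 + 162 @ $15.95 + 73 @ $16.85 = $10,376.70
LIFO COGS: 297 @ $10.30 + 275 @ $14.90 + 12 @ $14.40 = $7,329.40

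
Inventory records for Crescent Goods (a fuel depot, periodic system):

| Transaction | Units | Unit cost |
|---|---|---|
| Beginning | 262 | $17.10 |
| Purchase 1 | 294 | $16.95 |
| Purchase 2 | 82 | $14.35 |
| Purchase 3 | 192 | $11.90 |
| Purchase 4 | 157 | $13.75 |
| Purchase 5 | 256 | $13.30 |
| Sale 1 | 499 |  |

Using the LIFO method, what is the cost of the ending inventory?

Ending inventory = $11,901.60

Sale 1 (499) [LIFO — newest first]: 256 @ $13.30 + 157 @ $13.75 + 86 @ $11.90 = $6,586.95
Ending inventory: 262 @ $17.10 + 294 @ $16.95 + 82 @ $14.35 + 106 @ $11.90 = $11,901.60
Check: goods available $18,488.55 = COGS $6,586.95 + ending $11,901.60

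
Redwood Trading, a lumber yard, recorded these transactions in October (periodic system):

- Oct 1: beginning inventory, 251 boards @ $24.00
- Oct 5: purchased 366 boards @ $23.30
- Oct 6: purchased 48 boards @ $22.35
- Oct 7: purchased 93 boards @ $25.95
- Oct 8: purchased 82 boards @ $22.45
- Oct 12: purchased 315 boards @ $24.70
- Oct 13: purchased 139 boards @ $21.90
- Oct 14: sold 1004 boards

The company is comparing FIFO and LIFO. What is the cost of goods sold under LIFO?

COGS = $23,770.75

FIFO COGS: 251 @ $24.00 + 366 @ $23.30 + 48 @ $22.35 + 93 @ $25.95 + 82 @ $22.45 + 164 @ $24.70 = $23,929.65
LIFO COGS: 139 @ $21.90 + 315 @ $24.70 + 82 @ $22.45 + 93 @ $25.95 + 48 @ $22.35 + 327 @ $23.30 = $23,770.75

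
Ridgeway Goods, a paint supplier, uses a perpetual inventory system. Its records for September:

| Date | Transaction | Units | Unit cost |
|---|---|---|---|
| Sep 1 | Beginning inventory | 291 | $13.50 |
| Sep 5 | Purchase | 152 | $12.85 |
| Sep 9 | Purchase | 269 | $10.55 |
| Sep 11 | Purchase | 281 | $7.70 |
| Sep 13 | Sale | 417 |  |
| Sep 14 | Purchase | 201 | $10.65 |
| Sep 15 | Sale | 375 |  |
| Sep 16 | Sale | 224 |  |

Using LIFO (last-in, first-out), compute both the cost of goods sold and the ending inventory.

COGS = $10,621.00; ending inventory = $2,403.00

Sep 13, 417 sold [LIFO — newest first]: 281 @ $7.70 + 136 @ $10.55 = $3,598.50
Sep 15, 375 sold [LIFO — newest first]: 201 @ $10.65 + 133 @ $10.55 + 41 @ $12.85 = $4,070.65
Sep 16, 224 sold [LIFO — newest first]: 111 @ $12.85 + 113 @ $13.50 = $2,951.85
Total COGS = $3,598.50 + $4,070.65 + $2,951.85 = $10,621.00
Ending inventory: 178 @ $13.50 = $2,403.00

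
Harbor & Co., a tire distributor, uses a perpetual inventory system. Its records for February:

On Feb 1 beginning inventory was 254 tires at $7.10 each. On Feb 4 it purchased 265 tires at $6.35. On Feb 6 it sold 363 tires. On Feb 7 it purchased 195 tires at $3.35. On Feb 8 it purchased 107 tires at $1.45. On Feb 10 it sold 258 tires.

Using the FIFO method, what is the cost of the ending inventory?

Ending inventory = $466.70

Feb 6, 363 sold [FIFO — oldest first]: 254 @ $7.10 + 109 @ $6.35 = $2,495.55
Feb 10, 258 sold [FIFO — oldest first]: 156 @ $6.35 + 102 @ $3.35 = $1,332.30
Total COGS = $2,495.55 + $1,332.30 = $3,827.85
Ending inventory: 93 @ $3.35 + 107 @ $1.45 = $466.70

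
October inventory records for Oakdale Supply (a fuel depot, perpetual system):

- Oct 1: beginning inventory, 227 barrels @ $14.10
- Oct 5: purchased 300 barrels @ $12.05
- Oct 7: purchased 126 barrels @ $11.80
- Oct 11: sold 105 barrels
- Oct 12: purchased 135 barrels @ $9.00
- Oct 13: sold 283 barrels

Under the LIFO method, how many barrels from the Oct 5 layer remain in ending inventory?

Oct 11, 105 sold [LIFO — newest first]: 105 @ $11.80 = $1,239.00
Oct 13, 283 sold [LIFO — newest first]: 135 @ $9.00 + 21 @ $11.80 + 127 @ $12.05 = $2,993.15
Total COGS = $1,239.00 + $2,993.15 = $4,232.15
Ending inventory: 227 @ $14.10 + 173 @ $12.05 = $5,285.35
Check: goods available $9,517.50 = COGS $4,232.15 + ending $5,285.35

173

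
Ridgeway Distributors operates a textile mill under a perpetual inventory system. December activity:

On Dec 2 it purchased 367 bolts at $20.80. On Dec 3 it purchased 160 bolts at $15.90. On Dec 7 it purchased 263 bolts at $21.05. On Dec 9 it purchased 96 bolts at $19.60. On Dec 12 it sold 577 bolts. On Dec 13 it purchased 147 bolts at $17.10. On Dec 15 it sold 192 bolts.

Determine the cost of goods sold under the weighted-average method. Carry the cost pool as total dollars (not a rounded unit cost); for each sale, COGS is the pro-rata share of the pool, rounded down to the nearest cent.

After Dec 2: 367 on hand, pool $7,633.60 (≈ $20.8000 each)
After Dec 3: 527 on hand, pool $10,177.60 (≈ $19.3123 each)
After Dec 7: 790 on hand, pool $15,713.75 (≈ $19.8908 each)
After Dec 9: 886 on hand, pool $17,595.35 (≈ $19.8593 each)
Dec 12, sell 577: 577/886 × $17,595.35 → $11,458.82
After Dec 13: 456 on hand, pool $8,650.23 (≈ $18.9698 each)
Dec 15, sell 192: 192/456 × $8,650.23 → $3,642.20
Total COGS = $11,458.82 + $3,642.20 = $15,101.02
Ending inventory (cost pool remaining) = $5,008.03

COGS = $15,101.02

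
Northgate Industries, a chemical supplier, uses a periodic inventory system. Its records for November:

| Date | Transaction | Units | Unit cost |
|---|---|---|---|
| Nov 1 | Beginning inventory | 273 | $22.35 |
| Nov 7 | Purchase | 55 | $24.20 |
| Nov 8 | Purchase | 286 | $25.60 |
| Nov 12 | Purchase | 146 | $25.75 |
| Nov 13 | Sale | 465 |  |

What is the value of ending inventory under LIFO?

Nov 13, 465 sold [LIFO — newest first]: 146 @ $25.75 + 286 @ $25.60 + 33 @ $24.20 = $11,879.70
Ending inventory: 273 @ $22.35 + 22 @ $24.20 = $6,633.95
Check: goods available $18,513.65 = COGS $11,879.70 + ending $6,633.95

Ending inventory = $6,633.95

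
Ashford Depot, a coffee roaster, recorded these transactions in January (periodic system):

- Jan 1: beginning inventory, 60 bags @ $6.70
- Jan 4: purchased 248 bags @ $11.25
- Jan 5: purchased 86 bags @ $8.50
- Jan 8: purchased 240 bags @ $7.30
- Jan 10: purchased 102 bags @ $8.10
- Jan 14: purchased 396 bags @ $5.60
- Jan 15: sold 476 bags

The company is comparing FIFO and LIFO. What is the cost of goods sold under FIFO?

COGS = $4,521.60

FIFO COGS: 60 @ $6.70 + 248 @ $11.25 + 86 @ $8.50 + 82 @ $7.30 = $4,521.60
LIFO COGS: 396 @ $5.60 + 80 @ $8.10 = $2,865.60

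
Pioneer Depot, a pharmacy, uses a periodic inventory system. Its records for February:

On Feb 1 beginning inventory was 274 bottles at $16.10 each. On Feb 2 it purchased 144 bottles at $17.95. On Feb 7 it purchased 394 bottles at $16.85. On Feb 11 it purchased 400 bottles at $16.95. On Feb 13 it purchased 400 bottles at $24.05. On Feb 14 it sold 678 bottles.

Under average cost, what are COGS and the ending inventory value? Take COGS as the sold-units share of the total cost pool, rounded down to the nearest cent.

COGS = $12,632.62; ending inventory = $17,402.48

Feb 14, sell 678: 678/1612 × $30,035.10 → $12,632.62
Ending inventory (cost pool remaining) = $17,402.48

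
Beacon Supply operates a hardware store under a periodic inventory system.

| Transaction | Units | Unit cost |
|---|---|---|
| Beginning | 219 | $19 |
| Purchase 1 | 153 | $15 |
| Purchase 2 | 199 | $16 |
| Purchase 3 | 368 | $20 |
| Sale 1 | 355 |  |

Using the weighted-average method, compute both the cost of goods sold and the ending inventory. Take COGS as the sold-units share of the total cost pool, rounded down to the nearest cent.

COGS = $6,427.05; ending inventory = $10,572.95

Sale 1, sell 355: 355/939 × $17,000.00 → $6,427.05
Ending inventory (cost pool remaining) = $10,572.95
Check: goods available $17,000.00 = COGS $6,427.05 + ending $10,572.95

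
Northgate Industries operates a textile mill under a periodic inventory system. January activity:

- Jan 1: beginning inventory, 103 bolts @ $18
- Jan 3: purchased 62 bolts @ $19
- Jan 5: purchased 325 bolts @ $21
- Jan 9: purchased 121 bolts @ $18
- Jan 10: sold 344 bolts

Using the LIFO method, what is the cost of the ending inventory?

Jan 10, 344 sold [LIFO — newest first]: 121 @ $18 + 223 @ $21 = $6,861
Ending inventory: 103 @ $18 + 62 @ $19 + 102 @ $21 = $5,174
Check: goods available $12,035 = COGS $6,861 + ending $5,174

Ending inventory = $5,174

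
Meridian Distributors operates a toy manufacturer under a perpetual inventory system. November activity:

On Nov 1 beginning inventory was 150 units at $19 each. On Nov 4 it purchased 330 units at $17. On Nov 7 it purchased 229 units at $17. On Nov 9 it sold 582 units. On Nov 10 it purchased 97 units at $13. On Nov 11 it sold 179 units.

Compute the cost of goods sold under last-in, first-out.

COGS = $12,759

Nov 9, 582 sold [LIFO — newest first]: 229 @ $17 + 330 @ $17 + 23 @ $19 = $9,940
Nov 11, 179 sold [LIFO — newest first]: 97 @ $13 + 82 @ $19 = $2,819
Total COGS = $9,940 + $2,819 = $12,759
Ending inventory: 45 @ $19 = $855
Check: goods available $13,614 = COGS $12,759 + ending $855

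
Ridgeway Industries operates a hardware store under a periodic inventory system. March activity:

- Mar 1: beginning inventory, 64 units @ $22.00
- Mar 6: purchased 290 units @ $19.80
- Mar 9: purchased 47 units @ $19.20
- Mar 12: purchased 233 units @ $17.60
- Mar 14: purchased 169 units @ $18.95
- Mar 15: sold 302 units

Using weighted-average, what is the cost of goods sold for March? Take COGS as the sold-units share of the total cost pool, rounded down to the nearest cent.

Mar 15, sell 302: 302/803 × $15,355.75 → $5,775.13
Ending inventory (cost pool remaining) = $9,580.62

COGS = $5,775.13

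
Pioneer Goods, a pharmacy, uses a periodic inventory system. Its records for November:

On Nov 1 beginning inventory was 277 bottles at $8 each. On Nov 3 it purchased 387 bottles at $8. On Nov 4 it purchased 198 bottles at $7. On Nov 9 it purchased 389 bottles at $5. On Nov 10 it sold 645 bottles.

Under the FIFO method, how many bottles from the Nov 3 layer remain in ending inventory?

Nov 10, 645 sold [FIFO — oldest first]: 277 @ $8 + 368 @ $8 = $5,160
Ending inventory: 19 @ $8 + 198 @ $7 + 389 @ $5 = $3,483

19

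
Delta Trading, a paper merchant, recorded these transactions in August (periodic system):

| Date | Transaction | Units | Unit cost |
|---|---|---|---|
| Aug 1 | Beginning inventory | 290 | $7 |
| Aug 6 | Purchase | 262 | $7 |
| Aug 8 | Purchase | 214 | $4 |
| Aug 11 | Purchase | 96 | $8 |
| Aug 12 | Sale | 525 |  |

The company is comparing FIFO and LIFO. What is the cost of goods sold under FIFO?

FIFO COGS: 290 @ $7 + 235 @ $7 = $3,675
LIFO COGS: 96 @ $8 + 214 @ $4 + 215 @ $7 = $3,129

COGS = $3,675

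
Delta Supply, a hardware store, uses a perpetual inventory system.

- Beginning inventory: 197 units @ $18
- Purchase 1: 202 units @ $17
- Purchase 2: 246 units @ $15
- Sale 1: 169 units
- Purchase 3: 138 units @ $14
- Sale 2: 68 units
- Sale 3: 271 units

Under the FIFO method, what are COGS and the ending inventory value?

Sale 1 (169) [FIFO — oldest first]: 169 @ $18 = $3,042
Sale 2 (68) [FIFO — oldest first]: 28 @ $18 + 40 @ $17 = $1,184
Sale 3 (271) [FIFO — oldest first]: 162 @ $17 + 109 @ $15 = $4,389
Total COGS = $3,042 + $1,184 + $4,389 = $8,615
Ending inventory: 137 @ $15 + 138 @ $14 = $3,987
Check: goods available $12,602 = COGS $8,615 + ending $3,987

COGS = $8,615; ending inventory = $3,987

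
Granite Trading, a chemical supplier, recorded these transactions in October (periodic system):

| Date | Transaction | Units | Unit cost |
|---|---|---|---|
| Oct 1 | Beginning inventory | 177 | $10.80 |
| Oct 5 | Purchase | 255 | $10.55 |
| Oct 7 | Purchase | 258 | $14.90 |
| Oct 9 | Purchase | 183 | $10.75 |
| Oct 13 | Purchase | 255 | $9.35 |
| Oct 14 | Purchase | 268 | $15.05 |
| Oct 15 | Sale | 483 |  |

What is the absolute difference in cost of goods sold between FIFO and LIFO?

FIFO COGS: 177 @ $10.80 + 255 @ $10.55 + 51 @ $14.90 = $5,361.75
LIFO COGS: 268 @ $15.05 + 215 @ $9.35 = $6,043.65
Difference = |$5,361.75 − $6,043.65| = $681.90

$681.90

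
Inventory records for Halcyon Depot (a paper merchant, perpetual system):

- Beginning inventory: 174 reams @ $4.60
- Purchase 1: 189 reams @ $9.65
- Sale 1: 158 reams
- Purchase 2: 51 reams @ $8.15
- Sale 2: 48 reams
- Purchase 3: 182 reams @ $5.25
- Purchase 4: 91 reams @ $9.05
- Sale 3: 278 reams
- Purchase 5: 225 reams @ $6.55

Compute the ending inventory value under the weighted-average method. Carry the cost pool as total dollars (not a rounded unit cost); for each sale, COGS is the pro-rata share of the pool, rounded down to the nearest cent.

Ending inventory = $2,875.30

After Beginning: 174 on hand, pool $800.40 (≈ $4.6000 each)
After Purchase 1: 363 on hand, pool $2,624.25 (≈ $7.2293 each)
Sale 1, sell 158: 158/363 × $2,624.25 → $1,142.23
After Purchase 2: 256 on hand, pool $1,897.67 (≈ $7.4128 each)
Sale 2, sell 48: 48/256 × $1,897.67 → $355.81
After Purchase 3: 390 on hand, pool $2,497.36 (≈ $6.4035 each)
After Purchase 4: 481 on hand, pool $3,320.91 (≈ $6.9042 each)
Sale 3, sell 278: 278/481 × $3,320.91 → $1,919.36
After Purchase 5: 428 on hand, pool $2,875.30 (≈ $6.7180 each)
Total COGS = $1,142.23 + $355.81 + $1,919.36 = $3,417.40
Ending inventory (cost pool remaining) = $2,875.30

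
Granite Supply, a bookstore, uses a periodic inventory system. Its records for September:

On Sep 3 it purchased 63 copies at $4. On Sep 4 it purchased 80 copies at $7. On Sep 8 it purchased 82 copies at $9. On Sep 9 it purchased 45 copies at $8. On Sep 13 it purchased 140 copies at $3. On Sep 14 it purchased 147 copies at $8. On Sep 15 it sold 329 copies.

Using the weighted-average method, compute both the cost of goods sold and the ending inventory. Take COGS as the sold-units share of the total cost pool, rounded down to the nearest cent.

COGS = $2,070.86; ending inventory = $1,435.14

Sep 15, sell 329: 329/557 × $3,506.00 → $2,070.86
Ending inventory (cost pool remaining) = $1,435.14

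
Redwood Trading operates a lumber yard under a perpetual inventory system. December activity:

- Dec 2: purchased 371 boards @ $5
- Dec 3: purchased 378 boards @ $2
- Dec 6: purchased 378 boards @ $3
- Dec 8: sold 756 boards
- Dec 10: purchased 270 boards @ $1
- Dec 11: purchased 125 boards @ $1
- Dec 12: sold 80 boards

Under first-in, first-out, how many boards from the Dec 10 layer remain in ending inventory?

270

Dec 8, 756 sold [FIFO — oldest first]: 371 @ $5 + 378 @ $2 + 7 @ $3 = $2,632
Dec 12, 80 sold [FIFO — oldest first]: 80 @ $3 = $240
Total COGS = $2,632 + $240 = $2,872
Ending inventory: 291 @ $3 + 270 @ $1 + 125 @ $1 = $1,268
Check: goods available $4,140 = COGS $2,872 + ending $1,268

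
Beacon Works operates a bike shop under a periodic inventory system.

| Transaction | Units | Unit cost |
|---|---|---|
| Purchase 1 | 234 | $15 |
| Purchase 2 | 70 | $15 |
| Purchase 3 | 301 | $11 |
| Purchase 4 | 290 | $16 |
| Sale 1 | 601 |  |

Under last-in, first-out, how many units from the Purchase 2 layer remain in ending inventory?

60

Sale 1 (601) [LIFO — newest first]: 290 @ $16 + 301 @ $11 + 10 @ $15 = $8,101
Ending inventory: 234 @ $15 + 60 @ $15 = $4,410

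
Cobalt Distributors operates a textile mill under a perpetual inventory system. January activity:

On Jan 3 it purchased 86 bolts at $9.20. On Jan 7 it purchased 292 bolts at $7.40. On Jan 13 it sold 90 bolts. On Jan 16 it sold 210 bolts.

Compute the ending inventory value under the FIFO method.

Ending inventory = $577.20

Jan 13, 90 sold [FIFO — oldest first]: 86 @ $9.20 + 4 @ $7.40 = $820.80
Jan 16, 210 sold [FIFO — oldest first]: 210 @ $7.40 = $1,554.00
Total COGS = $820.80 + $1,554.00 = $2,374.80
Ending inventory: 78 @ $7.40 = $577.20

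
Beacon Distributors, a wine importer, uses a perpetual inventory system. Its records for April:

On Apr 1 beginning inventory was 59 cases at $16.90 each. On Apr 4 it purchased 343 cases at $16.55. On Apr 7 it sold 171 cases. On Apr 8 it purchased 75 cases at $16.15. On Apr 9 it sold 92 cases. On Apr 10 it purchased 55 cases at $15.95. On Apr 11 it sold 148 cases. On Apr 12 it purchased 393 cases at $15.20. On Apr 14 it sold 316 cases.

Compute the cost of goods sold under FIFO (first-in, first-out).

COGS = $11,726.25

Apr 7, 171 sold [FIFO — oldest first]: 59 @ $16.90 + 112 @ $16.55 = $2,850.70
Apr 9, 92 sold [FIFO — oldest first]: 92 @ $16.55 = $1,522.60
Apr 11, 148 sold [FIFO — oldest first]: 139 @ $16.55 + 9 @ $16.15 = $2,445.80
Apr 14, 316 sold [FIFO — oldest first]: 66 @ $16.15 + 55 @ $15.95 + 195 @ $15.20 = $4,907.15
Total COGS = $2,850.70 + $1,522.60 + $2,445.80 + $4,907.15 = $11,726.25
Ending inventory: 198 @ $15.20 = $3,009.60
Check: goods available $14,735.85 = COGS $11,726.25 + ending $3,009.60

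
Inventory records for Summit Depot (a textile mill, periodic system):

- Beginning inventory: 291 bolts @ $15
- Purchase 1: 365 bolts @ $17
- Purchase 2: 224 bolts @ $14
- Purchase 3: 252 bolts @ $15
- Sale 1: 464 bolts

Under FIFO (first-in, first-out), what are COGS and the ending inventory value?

Sale 1 (464) [FIFO — oldest first]: 291 @ $15 + 173 @ $17 = $7,306
Ending inventory: 192 @ $17 + 224 @ $14 + 252 @ $15 = $10,180
Check: goods available $17,486 = COGS $7,306 + ending $10,180

COGS = $7,306; ending inventory = $10,180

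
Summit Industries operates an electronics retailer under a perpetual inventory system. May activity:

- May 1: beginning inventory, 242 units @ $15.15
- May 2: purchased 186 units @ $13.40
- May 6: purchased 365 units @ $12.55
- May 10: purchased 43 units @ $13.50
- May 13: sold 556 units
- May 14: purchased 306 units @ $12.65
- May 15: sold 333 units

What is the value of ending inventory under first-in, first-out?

Ending inventory = $3,200.45

May 13, 556 sold [FIFO — oldest first]: 242 @ $15.15 + 186 @ $13.40 + 128 @ $12.55 = $7,765.10
May 15, 333 sold [FIFO — oldest first]: 237 @ $12.55 + 43 @ $13.50 + 53 @ $12.65 = $4,225.30
Total COGS = $7,765.10 + $4,225.30 = $11,990.40
Ending inventory: 253 @ $12.65 = $3,200.45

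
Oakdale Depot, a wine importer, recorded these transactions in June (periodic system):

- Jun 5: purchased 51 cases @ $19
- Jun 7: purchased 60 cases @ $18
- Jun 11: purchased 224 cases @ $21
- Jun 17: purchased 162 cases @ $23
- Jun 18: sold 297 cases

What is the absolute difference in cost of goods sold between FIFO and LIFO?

FIFO COGS: 51 @ $19 + 60 @ $18 + 186 @ $21 = $5,955
LIFO COGS: 162 @ $23 + 135 @ $21 = $6,561
Difference = |$5,955 − $6,561| = $606

$606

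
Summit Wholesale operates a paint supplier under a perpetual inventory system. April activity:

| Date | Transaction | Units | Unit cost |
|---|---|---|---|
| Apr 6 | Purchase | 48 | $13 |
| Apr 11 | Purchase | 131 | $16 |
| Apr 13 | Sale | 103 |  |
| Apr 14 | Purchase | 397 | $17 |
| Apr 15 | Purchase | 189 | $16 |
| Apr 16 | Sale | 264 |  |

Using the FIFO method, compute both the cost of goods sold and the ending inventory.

COGS = $5,916; ending inventory = $6,577

Apr 13, 103 sold [FIFO — oldest first]: 48 @ $13 + 55 @ $16 = $1,504
Apr 16, 264 sold [FIFO — oldest first]: 76 @ $16 + 188 @ $17 = $4,412
Total COGS = $1,504 + $4,412 = $5,916
Ending inventory: 209 @ $17 + 189 @ $16 = $6,577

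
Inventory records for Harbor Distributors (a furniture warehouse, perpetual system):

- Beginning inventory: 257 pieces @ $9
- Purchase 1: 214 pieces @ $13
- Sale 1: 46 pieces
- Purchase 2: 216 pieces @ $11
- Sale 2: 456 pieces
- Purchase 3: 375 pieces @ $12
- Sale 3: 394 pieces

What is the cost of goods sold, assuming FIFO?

COGS = $9,979

Sale 1 (46) [FIFO — oldest first]: 46 @ $9 = $414
Sale 2 (456) [FIFO — oldest first]: 211 @ $9 + 214 @ $13 + 31 @ $11 = $5,022
Sale 3 (394) [FIFO — oldest first]: 185 @ $11 + 209 @ $12 = $4,543
Total COGS = $414 + $5,022 + $4,543 = $9,979
Ending inventory: 166 @ $12 = $1,992
Check: goods available $11,971 = COGS $9,979 + ending $1,992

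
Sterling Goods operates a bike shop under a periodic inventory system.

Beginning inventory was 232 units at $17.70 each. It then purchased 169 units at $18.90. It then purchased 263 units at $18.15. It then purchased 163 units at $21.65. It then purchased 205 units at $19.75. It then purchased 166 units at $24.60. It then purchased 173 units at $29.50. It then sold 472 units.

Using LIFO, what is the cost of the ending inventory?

Sale 1 (472) [LIFO — newest first]: 173 @ $29.50 + 166 @ $24.60 + 133 @ $19.75 = $11,813.85
Ending inventory: 232 @ $17.70 + 169 @ $18.90 + 263 @ $18.15 + 163 @ $21.65 + 72 @ $19.75 = $17,024.90
Check: goods available $28,838.75 = COGS $11,813.85 + ending $17,024.90

Ending inventory = $17,024.90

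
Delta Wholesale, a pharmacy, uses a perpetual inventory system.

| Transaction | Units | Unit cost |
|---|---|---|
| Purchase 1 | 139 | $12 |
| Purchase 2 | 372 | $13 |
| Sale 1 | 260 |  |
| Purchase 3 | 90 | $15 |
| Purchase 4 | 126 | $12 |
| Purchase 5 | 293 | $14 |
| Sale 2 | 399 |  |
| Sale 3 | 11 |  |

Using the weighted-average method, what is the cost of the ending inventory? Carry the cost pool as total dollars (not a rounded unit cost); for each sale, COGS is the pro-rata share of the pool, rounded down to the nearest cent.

Ending inventory = $4,678.37

After Purchase 1: 139 on hand, pool $1,668.00 (≈ $12.0000 each)
After Purchase 2: 511 on hand, pool $6,504.00 (≈ $12.7280 each)
Sale 1, sell 260: 260/511 × $6,504.00 → $3,309.27
After Purchase 3: 341 on hand, pool $4,544.73 (≈ $13.3277 each)
After Purchase 4: 467 on hand, pool $6,056.73 (≈ $12.9694 each)
After Purchase 5: 760 on hand, pool $10,158.73 (≈ $13.3667 each)
Sale 2, sell 399: 399/760 × $10,158.73 → $5,333.33
Sale 3, sell 11: 11/361 × $4,825.40 → $147.03
Total COGS = $3,309.27 + $5,333.33 + $147.03 = $8,789.63
Ending inventory (cost pool remaining) = $4,678.37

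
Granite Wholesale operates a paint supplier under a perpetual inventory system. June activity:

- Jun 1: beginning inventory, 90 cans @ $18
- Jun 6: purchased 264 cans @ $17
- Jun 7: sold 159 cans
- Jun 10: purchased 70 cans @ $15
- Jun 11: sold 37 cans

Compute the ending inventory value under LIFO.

Ending inventory = $3,900

Jun 7, 159 sold [LIFO — newest first]: 159 @ $17 = $2,703
Jun 11, 37 sold [LIFO — newest first]: 37 @ $15 = $555
Total COGS = $2,703 + $555 = $3,258
Ending inventory: 90 @ $18 + 105 @ $17 + 33 @ $15 = $3,900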